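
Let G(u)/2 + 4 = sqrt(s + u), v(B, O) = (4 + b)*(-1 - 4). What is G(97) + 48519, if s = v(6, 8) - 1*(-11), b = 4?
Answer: 48511 + 4*sqrt(17) ≈ 48528.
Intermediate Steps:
v(B, O) = -40 (v(B, O) = (4 + 4)*(-1 - 4) = 8*(-5) = -40)
s = -29 (s = -40 - 1*(-11) = -40 + 11 = -29)
G(u) = -8 + 2*sqrt(-29 + u)
G(97) + 48519 = (-8 + 2*sqrt(-29 + 97)) + 48519 = (-8 + 2*sqrt(68)) + 48519 = (-8 + 2*(2*sqrt(17))) + 48519 = (-8 + 4*sqrt(17)) + 48519 = 48511 + 4*sqrt(17)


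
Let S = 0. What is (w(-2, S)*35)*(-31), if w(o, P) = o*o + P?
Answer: -4340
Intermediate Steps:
w(o, P) = P + o² (w(o, P) = o² + P = P + o²)
(w(-2, S)*35)*(-31) = ((0 + (-2)²)*35)*(-31) = ((0 + 4)*35)*(-31) = (4*35)*(-31) = 140*(-31) = -4340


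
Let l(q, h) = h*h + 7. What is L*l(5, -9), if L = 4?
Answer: 352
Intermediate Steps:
l(q, h) = 7 + h² (l(q, h) = h² + 7 = 7 + h²)
L*l(5, -9) = 4*(7 + (-9)²) = 4*(7 + 81) = 4*88 = 352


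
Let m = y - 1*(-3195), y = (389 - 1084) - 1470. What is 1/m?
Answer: 1/1030 ≈ 0.00097087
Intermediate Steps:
y = -2165 (y = -695 - 1470 = -2165)
m = 1030 (m = -2165 - 1*(-3195) = -2165 + 3195 = 1030)
1/m = 1/1030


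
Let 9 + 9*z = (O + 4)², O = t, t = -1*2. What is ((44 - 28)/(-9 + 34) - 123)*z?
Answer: 3059/45 ≈ 67.978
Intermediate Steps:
t = -2
O = -2
z = -5/9 (z = -1 + (-2 + 4)²/9 = -1 + (⅑)*2² = -1 + (⅑)*4 = -1 + 4/9 = -5/9 ≈ -0.55556)
((44 - 28)/(-9 + 34) - 123)*z = ((44 - 28)/(-9 + 34) - 123)*(-5/9) = (16/25 - 123)*(-5/9) = -3059/25*(-5/9) = 3059/45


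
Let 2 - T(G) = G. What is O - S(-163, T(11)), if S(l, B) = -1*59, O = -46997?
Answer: -46938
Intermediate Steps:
T(G) = 2 - G
S(l, B) = -59
O - S(-163, T(11)) = -46997 - 1*(-59) = -46997 + 59 = -46938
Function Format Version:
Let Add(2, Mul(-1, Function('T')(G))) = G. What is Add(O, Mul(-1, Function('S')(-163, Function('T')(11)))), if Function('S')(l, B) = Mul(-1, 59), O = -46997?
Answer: -46938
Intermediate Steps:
Function('T')(G) = Add(2, Mul(-1, G))
Function('S')(l, B) = -59
Add(O, Mul(-1, Function('S')(-163, Function('T')(11)))) = Add(-46997, Mul(-1, -59)) = Add(-46997, 59) = -46938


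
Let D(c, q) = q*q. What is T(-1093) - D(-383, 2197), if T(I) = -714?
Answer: -4827523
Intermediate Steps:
D(c, q) = q²
T(-1093) - D(-383, 2197) = -714 - 1*2197² = -714 - 1*4826809 = -714 - 4826809 = -4827523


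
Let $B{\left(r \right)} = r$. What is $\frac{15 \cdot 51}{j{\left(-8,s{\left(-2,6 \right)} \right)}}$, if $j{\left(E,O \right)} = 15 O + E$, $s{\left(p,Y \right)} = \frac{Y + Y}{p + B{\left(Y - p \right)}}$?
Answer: $\frac{765}{22} \approx 34.773$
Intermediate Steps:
$s{\left(p,Y \right)} = 2$ ($s{\left(p,Y \right)} = \frac{Y + Y}{p + \left(Y - p\right)} = \frac{2 Y}{Y} = 2$)
$j{\left(E,O \right)} = E + 15 O$
$\frac{15 \cdot 51}{j{\left(-8,s{\left(-2,6 \right)} \right)}} = \frac{15 \cdot 51}{-8 + 15 \cdot 2} = \frac{765}{-8 + 30} = \frac{765}{22}$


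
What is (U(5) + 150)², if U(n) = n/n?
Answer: 22801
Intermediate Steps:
U(n) = 1
(U(5) + 150)² = (1 + 150)² = 151² = 22801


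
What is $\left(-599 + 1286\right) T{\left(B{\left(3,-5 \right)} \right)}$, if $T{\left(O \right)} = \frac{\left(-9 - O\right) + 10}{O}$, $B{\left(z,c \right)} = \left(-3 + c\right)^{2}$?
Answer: $- \frac{43281}{64} \approx -676.27$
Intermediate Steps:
$T{\left(O \right)} = \frac{1 - O}{O}$
$\left(-599 + 1286\right) T{\left(B{\left(3,-5 \right)} \right)} = \left(-599 + 1286\right) \frac{1 - \left(-3 - 5\right)^{2}}{\left(-3 - 5\right)^{2}} = 687 \frac{1 - \left(-8\right)^{2}}{\left(-8\right)^{2}} = 687 \frac{1 - 64}{64} = 687 \cdot \frac{1}{64} \left(-63\right) = 687 \left(- \frac{63}{64}\right) = - \frac{43281}{64}$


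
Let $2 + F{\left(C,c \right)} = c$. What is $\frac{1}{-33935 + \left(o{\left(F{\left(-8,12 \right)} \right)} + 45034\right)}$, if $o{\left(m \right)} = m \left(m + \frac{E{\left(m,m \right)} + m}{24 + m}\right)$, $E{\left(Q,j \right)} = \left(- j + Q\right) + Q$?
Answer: $\frac{17}{190483} \approx 8.9247 \cdot 10^{-5}$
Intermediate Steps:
$F{\left(C,c \right)} = -2 + c$
$E{\left(Q,j \right)} = - j + 2 Q$ ($E{\left(Q,j \right)} = \left(Q - j\right) + Q = - j + 2 Q$)
$o{\left(m \right)} = m \left(m + \frac{2 m}{24 + m}\right)$ ($o{\left(m \right)} = m \left(m + \frac{\left(- m + 2 m\right) + m}{24 + m}\right) = m \left(m + \frac{m + m}{24 + m}\right) = m \left(m + \frac{2 m}{24 + m}\right)$)
$\frac{1}{-33935 + \left(o{\left(F{\left(-8,12 \right)} \right)} + 45034\right)} = \frac{1}{-33935 + \left(\frac{\left(-2 + 12\right)^{2} \left(26 + \left(-2 + 12\right)\right)}{24 + \left(-2 + 12\right)} + 45034\right)} = \frac{1}{-33935 + \left(\frac{10^{2} \left(26 + 10\right)}{24 + 10} + 45034\right)} = \frac{1}{-33935 + \left(100 \cdot \frac{1}{34} \cdot 36 + 45034\right)} = \frac{1}{-33935 + \left(\frac{1800}{17} + 45034\right)} = \frac{1}{-33935 + \frac{767378}{17}} = \frac{1}{\frac{190483}{17}} = \frac{17}{190483}$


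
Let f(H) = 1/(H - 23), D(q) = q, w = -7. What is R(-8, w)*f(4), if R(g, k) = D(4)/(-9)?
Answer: 4/171 ≈ 0.023392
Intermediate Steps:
R(g, k) = -4/9 (R(g, k) = 4/(-9) = 4*(-1/9) = -4/9)
f(H) = 1/(-23 + H)
R(-8, w)*f(4) = -4/(9*(-23 + 4)) = -4/9/(-19) = -4/9*(-1/19) = 4/171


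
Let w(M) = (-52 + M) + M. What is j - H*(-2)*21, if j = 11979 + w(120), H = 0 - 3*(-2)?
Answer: 12419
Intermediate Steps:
H = 6 (H = 0 + 6 = 6)
w(M) = -52 + 2*M
j = 12167 (j = 11979 + (-52 + 2*120) = 11979 + (-52 + 240) = 11979 + 188 = 12167)
j - H*(-2)*21 = 12167 - 6*(-2)*21 = 12167 - (-12)*21 = 12167 - 1*(-252) = 12167 + 252 = 12419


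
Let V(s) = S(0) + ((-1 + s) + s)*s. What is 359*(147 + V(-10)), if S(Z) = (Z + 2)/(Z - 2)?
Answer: 127804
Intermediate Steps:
S(Z) = (2 + Z)/(-2 + Z)
V(s) = -1 + s*(-1 + 2*s) (V(s) = (2 + 0)/(-2 + 0) + ((-1 + s) + s)*s = 2/(-2) + (-1 + 2*s)*s = -½*2 + s*(-1 + 2*s) = -1 + s*(-1 + 2*s))
359*(147 + V(-10)) = 359*(147 + (-1 - 1*(-10) + 2*(-10)²)) = 359*(147 + (-1 + 10 + 2*100)) = 359*(147 + (-1 + 10 + 200)) = 359*(147 + 209) = 359*356 = 127804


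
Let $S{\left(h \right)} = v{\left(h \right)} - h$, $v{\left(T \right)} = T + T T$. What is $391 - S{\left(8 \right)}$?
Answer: $327$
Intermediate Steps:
$v{\left(T \right)} = T + T^{2}$
$S{\left(h \right)} = - h + h \left(1 + h\right)$ ($S{\left(h \right)} = h \left(1 + h\right) - h = - h + h \left(1 + h\right)$)
$391 - S{\left(8 \right)} = 391 - 8^{2} = 391 - 64 = 327$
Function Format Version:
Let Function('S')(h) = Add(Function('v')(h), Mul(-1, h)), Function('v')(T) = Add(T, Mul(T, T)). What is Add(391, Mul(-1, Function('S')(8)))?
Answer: 327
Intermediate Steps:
Function('v')(T) = Add(T, Pow(T, 2))
Function('S')(h) = Add(Mul(-1, h), Mul(h, Add(1, h))) (Function('S')(h) = Add(Mul(h, Add(1, h)), Mul(-1, h)) = Add(Mul(-1, h), Mul(h, Add(1, h))))
Add(391, Mul(-1, Function('S')(8))) = Add(391, Mul(-1, Pow(8, 2))) = Add(391, Mul(-1, 64)) = Add(391, -64) = 327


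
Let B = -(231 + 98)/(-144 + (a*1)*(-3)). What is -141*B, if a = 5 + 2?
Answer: -15463/55 ≈ -281.15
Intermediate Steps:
a = 7
B = 329/165 (B = -(231 + 98)/(-144 + (7*1)*(-3)) = -329/(-144 + 7*(-3)) = -329/(-144 - 21) = -329/(-165) = -329*(-1)/165 = -1*(-329/165) = 329/165 ≈ 1.9939)
-141*B = -141*329/165 = -15463/55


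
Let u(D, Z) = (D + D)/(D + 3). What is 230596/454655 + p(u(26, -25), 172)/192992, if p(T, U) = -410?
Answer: 22158387341/43872388880 ≈ 0.50506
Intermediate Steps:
u(D, Z) = 2*D/(3 + D) (u(D, Z) = (2*D)/(3 + D) = 2*D/(3 + D))
230596/454655 + p(u(26, -25), 172)/192992 = 230596/454655 - 410/192992 = 230596*(1/454655) - 410*1/192992 = 230596/454655 - 205/96496 = 22158387341/43872388880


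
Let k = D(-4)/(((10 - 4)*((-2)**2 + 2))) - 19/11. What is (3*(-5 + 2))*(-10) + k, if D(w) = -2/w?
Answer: 69923/792 ≈ 88.287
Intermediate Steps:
k = -1357/792 (k = (-2/(-4))/(((10 - 4)*((-2)**2 + 2))) - 19/11 = (-2*(-1/4))/((6*(4 + 2))) - 19*1/11 = 1/(2*((6*6))) - 19/11 = (1/2)/36 - 19/11 = (1/2)*(1/36) - 19/11 = 1/72 - 19/11 = -1357/792 ≈ -1.7134)
(3*(-5 + 2))*(-10) + k = (3*(-5 + 2))*(-10) - 1357/792 = (3*(-3))*(-10) - 1357/792 = -9*(-10) - 1357/792 = 90 - 1357/792 = 69923/792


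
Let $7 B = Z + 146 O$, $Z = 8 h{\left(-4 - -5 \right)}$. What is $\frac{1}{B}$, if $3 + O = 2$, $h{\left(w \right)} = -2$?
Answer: $- \frac{7}{162} \approx -0.04321$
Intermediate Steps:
$O = -1$ ($O = -3 + 2 = -1$)
$Z = -16$ ($Z = 8 \left(-2\right) = -16$)
$B = - \frac{162}{7}$ ($B = \frac{-16 + 146 \left(-1\right)}{7} = \frac{-16 - 146}{7} = \frac{1}{7} \left(-162\right) = - \frac{162}{7} \approx -23.143$)
$\frac{1}{B} = \frac{1}{- \frac{162}{7}} = - \frac{7}{162}$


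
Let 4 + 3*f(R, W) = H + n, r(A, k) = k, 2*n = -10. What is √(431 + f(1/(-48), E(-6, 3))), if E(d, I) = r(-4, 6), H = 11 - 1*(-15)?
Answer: √3930/3 ≈ 20.897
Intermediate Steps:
n = -5 (n = (½)*(-10) = -5)
H = 26 (H = 11 + 15 = 26)
E(d, I) = 6
f(R, W) = 17/3 (f(R, W) = -4/3 + (26 - 5)/3 = -4/3 + (⅓)*21 = -4/3 + 7 = 17/3)
√(431 + f(1/(-48), E(-6, 3))) = √(431 + 17/3) = √(1310/3) = √3930/3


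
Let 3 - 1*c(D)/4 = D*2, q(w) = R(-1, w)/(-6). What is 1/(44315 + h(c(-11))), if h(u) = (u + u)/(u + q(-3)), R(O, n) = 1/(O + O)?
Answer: 1201/53224715 ≈ 2.2565e-5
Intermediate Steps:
R(O, n) = 1/(2*O)
q(w) = 1/12 (q(w) = ((1/2)/(-1))/(-6) = ((1/2)*(-1))*(-1/6) = -1/2*(-1/6) = 1/12)
c(D) = 12 - 8*D (c(D) = 12 - 4*D*2 = 12 - 8*D)
h(u) = 2*u/(1/12 + u) (h(u) = (u + u)/(u + 1/12) = (2*u)/(1/12 + u) = 2*u/(1/12 + u))
1/(44315 + h(c(-11))) = 1/(44315 + 24*(12 - 8*(-11))/(1 + 12*(12 - 8*(-11)))) = 1/(44315 + 24*(12 + 88)/(1 + 12*(12 + 88))) = 1/(44315 + 24*100/(1 + 12*100)) = 1/(44315 + 24*100/(1 + 1200)) = 1/(44315 + 24*100/1201) = 1/(44315 + 24*100*(1/1201)) = 1/(44315 + 2400/1201) = 1/(53224715/1201) = 1201/53224715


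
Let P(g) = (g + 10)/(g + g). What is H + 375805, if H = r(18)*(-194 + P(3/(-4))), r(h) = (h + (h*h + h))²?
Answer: -25565795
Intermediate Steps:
P(g) = (10 + g)/(2*g) (P(g) = (10 + g)/((2*g)) = (10 + g)*(1/(2*g)) = (10 + g)/(2*g))
r(h) = (h² + 2*h)² (r(h) = (h + (h² + h))² = (h + (h + h²))² = (h² + 2*h)²)
H = -25941600 (H = (18²*(2 + 18)²)*(-194 + (10 + 3/(-4))/(2*((3/(-4))))) = (324*20²)*(-194 + (10 + 3*(-¼))/(2*((3*(-¼))))) = (324*400)*(-194 + (10 - ¾)/(2*(-¾))) = 129600*(-194 + (½)*(-4/3)*(37/4)) = 129600*(-194 - 37/6) = 129600*(-1201/6) = -25941600)
H + 375805 = -25941600 + 375805 = -25565795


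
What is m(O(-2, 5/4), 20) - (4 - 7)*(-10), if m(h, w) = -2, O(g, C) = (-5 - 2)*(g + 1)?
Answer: -32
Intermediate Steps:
O(g, C) = -7 - 7*g (O(g, C) = -7*(1 + g) = -7 - 7*g)
m(O(-2, 5/4), 20) - (4 - 7)*(-10) = -2 - (4 - 7)*(-10) = -2 - (-3)*(-10) = -2 - 1*30 = -2 - 30 = -32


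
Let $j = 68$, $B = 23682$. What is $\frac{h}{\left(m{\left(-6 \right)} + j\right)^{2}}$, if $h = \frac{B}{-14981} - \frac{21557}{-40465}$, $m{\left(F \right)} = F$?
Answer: $- \frac{635346713}{2330256498260} \approx -0.00027265$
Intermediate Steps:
$h = - \frac{635346713}{606206165}$ ($h = \frac{23682}{-14981} - \frac{21557}{-40465} = 23682 \left(- \frac{1}{14981}\right) - - \frac{21557}{40465} = - \frac{23682}{14981} + \frac{21557}{40465} = - \frac{635346713}{606206165} \approx -1.0481$)
$\frac{h}{\left(m{\left(-6 \right)} + j\right)^{2}} = - \frac{635346713}{606206165 \left(-6 + 68\right)^{2}} = - \frac{635346713}{606206165 \cdot 62^{2}} = - \frac{635346713}{606206165 \cdot 3844} = \left(- \frac{635346713}{606206165}\right) \frac{1}{3844} = - \frac{635346713}{2330256498260}$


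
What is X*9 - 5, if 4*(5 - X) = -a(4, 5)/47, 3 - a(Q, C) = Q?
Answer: 7511/188 ≈ 39.952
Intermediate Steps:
a(Q, C) = 3 - Q
X = 939/188 (X = 5 - (-(3 - 1*4))/(4*47) = 5 - (-(3 - 4))/(4*47) = 5 - (-1*(-1))/(4*47) = 5 - 1/(4*47) = 5 - 1/4*1/47 = 5 - 1/188 = 939/188 ≈ 4.9947)
X*9 - 5 = (939/188)*9 - 5 = 8451/188 - 5 = 7511/188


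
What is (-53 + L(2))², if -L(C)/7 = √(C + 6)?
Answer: 3201 + 1484*√2 ≈ 5299.7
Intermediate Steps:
L(C) = -7*√(6 + C) (L(C) = -7*√(C + 6) = -7*√(6 + C))
(-53 + L(2))² = (-53 - 7*√(6 + 2))² = (-53 - 14*√2)²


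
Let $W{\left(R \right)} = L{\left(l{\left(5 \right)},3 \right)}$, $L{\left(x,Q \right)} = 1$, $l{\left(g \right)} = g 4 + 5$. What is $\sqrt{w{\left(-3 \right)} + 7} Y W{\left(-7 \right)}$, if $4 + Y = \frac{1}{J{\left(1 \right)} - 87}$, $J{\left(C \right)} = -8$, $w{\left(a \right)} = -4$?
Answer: $- \frac{381 \sqrt{3}}{95} \approx -6.9464$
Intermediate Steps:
$l{\left(g \right)} = 5 + 4 g$ ($l{\left(g \right)} = 4 g + 5 = 5 + 4 g$)
$W{\left(R \right)} = 1$
$Y = - \frac{381}{95}$ ($Y = -4 + \frac{1}{-8 - 87} = -4 + \frac{1}{-95} = -4 - \frac{1}{95} = - \frac{381}{95} \approx -4.0105$)
$\sqrt{w{\left(-3 \right)} + 7} Y W{\left(-7 \right)} = \sqrt{-4 + 7} \left(- \frac{381}{95}\right) 1 = \sqrt{3} \left(- \frac{381}{95}\right) 1 = - \frac{381 \sqrt{3}}{95} \cdot 1 = - \frac{381 \sqrt{3}}{95}$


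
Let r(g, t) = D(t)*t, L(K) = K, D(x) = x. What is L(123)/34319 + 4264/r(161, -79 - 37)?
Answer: 18498913/57724558 ≈ 0.32047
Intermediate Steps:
r(g, t) = t**2 (r(g, t) = t*t = t**2)
L(123)/34319 + 4264/r(161, -79 - 37) = 123/34319 + 4264/((-79 - 37)**2) = 123*(1/34319) + 4264/((-116)**2) = 123/34319 + 4264/13456 = 123/34319 + 4264*(1/13456) = 123/34319 + 533/1682 = 18498913/57724558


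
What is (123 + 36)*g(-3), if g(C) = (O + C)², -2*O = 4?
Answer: 3975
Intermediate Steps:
O = -2 (O = -½*4 = -2)
g(C) = (-2 + C)²
(123 + 36)*g(-3) = (123 + 36)*(-2 - 3)² = 159*(-5)² = 159*25 = 3975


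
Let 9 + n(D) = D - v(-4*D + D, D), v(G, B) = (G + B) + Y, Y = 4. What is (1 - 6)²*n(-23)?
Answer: -2050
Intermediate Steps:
v(G, B) = 4 + B + G (v(G, B) = (G + B) + 4 = (B + G) + 4 = 4 + B + G)
n(D) = -13 + 3*D (n(D) = -9 + (D - (4 + D + (-4*D + D))) = -9 + (D - (4 + D - 3*D)) = -9 + (D - (4 - 2*D)) = -9 + (D + (-4 + 2*D)) = -9 + (-4 + 3*D) = -13 + 3*D)
(1 - 6)²*n(-23) = (1 - 6)²*(-13 + 3*(-23)) = (-5)²*(-13 - 69) = 25*(-82) = -2050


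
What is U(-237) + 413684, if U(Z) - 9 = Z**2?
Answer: 469862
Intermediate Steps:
U(Z) = 9 + Z**2
U(-237) + 413684 = (9 + (-237)**2) + 413684 = (9 + 56169) + 413684 = 56178 + 413684 = 469862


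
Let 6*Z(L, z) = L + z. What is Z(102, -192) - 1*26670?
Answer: -26685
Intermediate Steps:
Z(L, z) = L/6 + z/6 (Z(L, z) = (L + z)/6 = L/6 + z/6)
Z(102, -192) - 1*26670 = ((⅙)*102 + (⅙)*(-192)) - 1*26670 = (17 - 32) - 26670 = -15 - 26670 = -26685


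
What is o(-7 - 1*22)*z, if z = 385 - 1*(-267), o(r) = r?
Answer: -18908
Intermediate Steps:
z = 652 (z = 385 + 267 = 652)
o(-7 - 1*22)*z = (-7 - 1*22)*652 = (-7 - 22)*652 = -29*652 = -18908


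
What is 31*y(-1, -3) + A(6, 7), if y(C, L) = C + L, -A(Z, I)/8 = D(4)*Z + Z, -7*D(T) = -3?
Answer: -1348/7 ≈ -192.57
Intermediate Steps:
D(T) = 3/7 (D(T) = -⅐*(-3) = 3/7)
A(Z, I) = -80*Z/7 (A(Z, I) = -8*(3*Z/7 + Z) = -80*Z/7)
31*y(-1, -3) + A(6, 7) = 31*(-1 - 3) - 80/7*6 = 31*(-4) - 480/7 = -124 - 480/7 = -1348/7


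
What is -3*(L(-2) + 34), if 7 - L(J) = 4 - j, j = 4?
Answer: -123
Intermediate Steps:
L(J) = 7 (L(J) = 7 - (4 - 1*4) = 7 - (4 - 4) = 7 - 1*0 = 7 + 0 = 7)
-3*(L(-2) + 34) = -3*(7 + 34) = -3*41 = -123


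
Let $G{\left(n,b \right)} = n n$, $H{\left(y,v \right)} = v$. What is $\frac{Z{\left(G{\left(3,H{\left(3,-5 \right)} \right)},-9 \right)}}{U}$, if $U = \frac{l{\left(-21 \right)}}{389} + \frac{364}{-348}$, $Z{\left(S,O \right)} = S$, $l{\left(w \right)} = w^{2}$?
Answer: $\frac{304587}{2968} \approx 102.62$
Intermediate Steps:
$G{\left(n,b \right)} = n^{2}$
$U = \frac{2968}{33843}$ ($U = \frac{\left(-21\right)^{2}}{389} + \frac{364}{-348} = 441 \cdot \frac{1}{389} + 364 \left(- \frac{1}{348}\right) = \frac{441}{389} - \frac{91}{87} = \frac{2968}{33843} \approx 0.087699$)
$\frac{Z{\left(G{\left(3,H{\left(3,-5 \right)} \right)},-9 \right)}}{U} = \frac{3^{2}}{\frac{2968}{33843}} = 9 \cdot \frac{33843}{2968} = \frac{304587}{2968}$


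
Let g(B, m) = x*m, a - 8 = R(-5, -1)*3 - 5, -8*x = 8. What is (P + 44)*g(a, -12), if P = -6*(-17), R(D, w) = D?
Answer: 1752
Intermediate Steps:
x = -1 (x = -⅛*8 = -1)
P = 102
a = -12 (a = 8 + (-5*3 - 5) = 8 + (-15 - 5) = 8 - 20 = -12)
g(B, m) = -m
(P + 44)*g(a, -12) = (102 + 44)*(-1*(-12)) = 146*12 = 1752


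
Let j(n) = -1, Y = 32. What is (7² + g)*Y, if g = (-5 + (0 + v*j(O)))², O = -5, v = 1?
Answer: 2720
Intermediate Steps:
g = 36 (g = (-5 + (0 + 1*(-1)))² = (-5 + (0 - 1))² = (-5 - 1)² = (-6)² = 36)
(7² + g)*Y = (7² + 36)*32 = (49 + 36)*32 = 85*32 = 2720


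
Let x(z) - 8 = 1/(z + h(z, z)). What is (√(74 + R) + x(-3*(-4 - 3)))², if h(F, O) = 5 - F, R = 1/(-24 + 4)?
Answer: (82 + √7395)²/100 ≈ 282.22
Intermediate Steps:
R = -1/20 (R = 1/(-20) = -1/20 ≈ -0.050000)
x(z) = 41/5 (x(z) = 8 + 1/(z + (5 - z)) = 8 + 1/5 = 8 + ⅕ = 41/5)
(√(74 + R) + x(-3*(-4 - 3)))² = (√(74 - 1/20) + 41/5)² = (√(1479/20) + 41/5)² = (√7395/10 + 41/5)² = (41/5 + √7395/10)²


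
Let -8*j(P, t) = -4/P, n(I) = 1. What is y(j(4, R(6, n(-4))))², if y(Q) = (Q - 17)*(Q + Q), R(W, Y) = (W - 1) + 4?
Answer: 18225/1024 ≈ 17.798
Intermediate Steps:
R(W, Y) = 3 + W (R(W, Y) = (-1 + W) + 4 = 3 + W)
j(P, t) = 1/(2*P) (j(P, t) = -(-1)/(2*P) = 1/(2*P))
y(Q) = 2*Q*(-17 + Q) (y(Q) = (-17 + Q)*(2*Q) = 2*Q*(-17 + Q))
y(j(4, R(6, n(-4))))² = (2*((½)/4)*(-17 + (½)/4))² = (2*((½)*(¼))*(-17 + (½)*(¼)))² = (2*(⅛)*(-17 + ⅛))² = (2*(⅛)*(-135/8))² = (-135/32)² = 18225/1024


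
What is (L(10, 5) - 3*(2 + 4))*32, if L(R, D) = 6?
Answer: -384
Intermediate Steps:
(L(10, 5) - 3*(2 + 4))*32 = (6 - 3*(2 + 4))*32 = (6 - 3*6)*32 = (6 - 18)*32 = -12*32 = -384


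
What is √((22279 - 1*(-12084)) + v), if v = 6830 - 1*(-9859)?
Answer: 2*√12763 ≈ 225.95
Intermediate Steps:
v = 16689 (v = 6830 + 9859 = 16689)
√((22279 - 1*(-12084)) + v) = √((22279 - 1*(-12084)) + 16689) = √((22279 + 12084) + 16689) = √(34363 + 16689) = √51052 = 2*√12763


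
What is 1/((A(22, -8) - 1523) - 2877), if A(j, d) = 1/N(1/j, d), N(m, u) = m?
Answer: -1/4378 ≈ -0.00022841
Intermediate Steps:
A(j, d) = j (A(j, d) = 1/(1/j) = j)
1/((A(22, -8) - 1523) - 2877) = 1/((22 - 1523) - 2877) = 1/(-1501 - 2877) = 1/(-4378) = -1/4378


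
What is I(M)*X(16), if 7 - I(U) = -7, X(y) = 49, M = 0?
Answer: 686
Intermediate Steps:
I(U) = 14 (I(U) = 7 - 1*(-7) = 7 + 7 = 14)
I(M)*X(16) = 14*49 = 686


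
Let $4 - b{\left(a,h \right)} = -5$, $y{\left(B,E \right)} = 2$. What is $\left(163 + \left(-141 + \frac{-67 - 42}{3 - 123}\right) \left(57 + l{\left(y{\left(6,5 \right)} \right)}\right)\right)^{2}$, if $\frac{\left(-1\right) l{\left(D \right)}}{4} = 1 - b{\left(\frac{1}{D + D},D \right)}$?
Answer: $\frac{2180403671161}{14400} \approx 1.5142 \cdot 10^{8}$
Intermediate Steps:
$b{\left(a,h \right)} = 9$ ($b{\left(a,h \right)} = 4 - -5 = 4 + 5 = 9$)
$l{\left(D \right)} = 32$ ($l{\left(D \right)} = - 4 \left(1 - 9\right) = \left(-4\right) \left(-8\right) = 32$)
$\left(163 + \left(-141 + \frac{-67 - 42}{3 - 123}\right) \left(57 + l{\left(y{\left(6,5 \right)} \right)}\right)\right)^{2} = \left(163 + \left(-141 + \frac{-67 - 42}{3 - 123}\right) \left(57 + 32\right)\right)^{2} = \left(163 + \left(-141 - \frac{109}{-120}\right) 89\right)^{2} = \left(163 + \left(-141 - - \frac{109}{120}\right) 89\right)^{2} = \left(163 + \left(-141 + \frac{109}{120}\right) 89\right)^{2} = \left(163 - \frac{1496179}{120}\right)^{2} = \left(- \frac{1476619}{120}\right)^{2} = \frac{2180403671161}{14400}$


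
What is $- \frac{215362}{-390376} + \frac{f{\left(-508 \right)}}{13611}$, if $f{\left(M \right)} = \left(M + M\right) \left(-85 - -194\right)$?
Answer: $- \frac{2878607683}{379529124} \approx -7.5847$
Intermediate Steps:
$f{\left(M \right)} = 218 M$ ($f{\left(M \right)} = 2 M \left(-85 + 194\right) = 2 M 109 = 218 M$)
$- \frac{215362}{-390376} + \frac{f{\left(-508 \right)}}{13611} = - \frac{215362}{-390376} + \frac{218 \left(-508\right)}{13611} = \left(-215362\right) \left(- \frac{1}{390376}\right) - \frac{110744}{13611} = \frac{15383}{27884} - \frac{110744}{13611} = - \frac{2878607683}{379529124}$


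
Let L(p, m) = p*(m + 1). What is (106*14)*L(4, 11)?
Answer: 71232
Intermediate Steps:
L(p, m) = p*(1 + m)
(106*14)*L(4, 11) = (106*14)*(4*(1 + 11)) = 1484*(4*12) = 1484*48 = 71232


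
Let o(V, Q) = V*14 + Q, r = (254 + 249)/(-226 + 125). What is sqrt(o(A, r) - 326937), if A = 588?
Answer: 2*I*sqrt(812790127)/101 ≈ 564.54*I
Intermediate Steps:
r = -503/101 (r = 503/(-101) = 503*(-1/101) = -503/101 ≈ -4.9802)
o(V, Q) = Q + 14*V (o(V, Q) = 14*V + Q = Q + 14*V)
sqrt(o(A, r) - 326937) = sqrt((-503/101 + 14*588) - 326937) = sqrt((-503/101 + 8232) - 326937) = sqrt(830929/101 - 326937) = sqrt(-32189708/101) = 2*I*sqrt(812790127)/101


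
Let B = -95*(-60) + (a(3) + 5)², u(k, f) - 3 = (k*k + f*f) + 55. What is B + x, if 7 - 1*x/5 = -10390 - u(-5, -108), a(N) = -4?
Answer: 116421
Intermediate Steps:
u(k, f) = 58 + f² + k² (u(k, f) = 3 + ((k*k + f*f) + 55) = 3 + ((k² + f²) + 55) = 3 + ((f² + k²) + 55) = 3 + (55 + f² + k²) = 58 + f² + k²)
x = 110720 (x = 35 - 5*(-10390 - (58 + (-108)² + (-5)²)) = 35 - 5*(-10390 - (58 + 11664 + 25)) = 35 - 5*(-10390 - 1*11747) = 35 - 5*(-10390 - 11747) = 35 - 5*(-22137) = 35 + 110685 = 110720)
B = 5701 (B = -95*(-60) + (-4 + 5)² = 5700 + 1² = 5700 + 1 = 5701)
B + x = 5701 + 110720 = 116421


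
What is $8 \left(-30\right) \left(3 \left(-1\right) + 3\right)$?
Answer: $0$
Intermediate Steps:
$8 \left(-30\right) \left(3 \left(-1\right) + 3\right) = - 240 \left(-3 + 3\right) = \left(-240\right) 0 = 0$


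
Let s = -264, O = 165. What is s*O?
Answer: -43560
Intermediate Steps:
s*O = -264*165 = -43560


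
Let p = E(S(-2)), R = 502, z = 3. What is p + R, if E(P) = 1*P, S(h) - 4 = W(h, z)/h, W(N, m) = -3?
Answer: 1015/2 ≈ 507.50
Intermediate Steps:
S(h) = 4 - 3/h
E(P) = P
p = 11/2 (p = 4 - 3/(-2) = 4 - 3*(-½) = 4 + 3/2 = 11/2 ≈ 5.5000)
p + R = 11/2 + 502 = 1015/2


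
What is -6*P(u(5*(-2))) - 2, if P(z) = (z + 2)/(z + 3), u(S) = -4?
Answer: -14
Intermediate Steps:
P(z) = (2 + z)/(3 + z)
-6*P(u(5*(-2))) - 2 = -6*(2 - 4)/(3 - 4) - 2 = -6*(-2)/(-1) - 2 = -(-6)*(-2) - 2 = -6*2 - 2 = -12 - 2 = -14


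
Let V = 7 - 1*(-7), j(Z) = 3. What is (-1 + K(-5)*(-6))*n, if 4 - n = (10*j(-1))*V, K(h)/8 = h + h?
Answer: -199264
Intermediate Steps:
K(h) = 16*h (K(h) = 8*(h + h) = 8*(2*h) = 16*h)
V = 14 (V = 7 + 7 = 14)
n = -416 (n = 4 - 10*3*14 = 4 - 30*14 = 4 - 1*420 = 4 - 420 = -416)
(-1 + K(-5)*(-6))*n = (-1 + (16*(-5))*(-6))*(-416) = (-1 - 80*(-6))*(-416) = (-1 + 480)*(-416) = 479*(-416) = -199264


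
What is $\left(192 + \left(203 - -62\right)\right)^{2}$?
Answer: $208849$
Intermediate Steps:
$\left(192 + \left(203 - -62\right)\right)^{2} = \left(192 + \left(203 + 62\right)\right)^{2} = \left(192 + 265\right)^{2} = 457^{2} = 208849$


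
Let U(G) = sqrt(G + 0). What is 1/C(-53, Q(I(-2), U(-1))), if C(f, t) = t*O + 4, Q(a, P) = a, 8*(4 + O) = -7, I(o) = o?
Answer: 4/55 ≈ 0.072727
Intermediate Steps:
U(G) = sqrt(G)
O = -39/8 (O = -4 + (1/8)*(-7) = -4 - 7/8 = -39/8 ≈ -4.8750)
C(f, t) = 4 - 39*t/8 (C(f, t) = t*(-39/8) + 4 = -39*t/8 + 4 = 4 - 39*t/8)
1/C(-53, Q(I(-2), U(-1))) = 1/(4 - 39/8*(-2)) = 1/(4 + 39/4) = 1/(55/4) = 4/55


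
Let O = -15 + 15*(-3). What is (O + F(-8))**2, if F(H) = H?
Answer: 4624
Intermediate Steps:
O = -60 (O = -15 - 45 = -60)
(O + F(-8))**2 = (-60 - 8)**2 = (-68)**2 = 4624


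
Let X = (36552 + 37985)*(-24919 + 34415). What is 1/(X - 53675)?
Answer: 1/707749677 ≈ 1.4129e-9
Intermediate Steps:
X = 707803352 (X = 74537*9496 = 707803352)
1/(X - 53675) = 1/(707803352 - 53675) = 1/707749677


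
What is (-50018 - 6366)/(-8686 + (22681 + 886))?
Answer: -56384/14881 ≈ -3.7890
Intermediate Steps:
(-50018 - 6366)/(-8686 + (22681 + 886)) = -56384/(-8686 + 23567) = -56384/14881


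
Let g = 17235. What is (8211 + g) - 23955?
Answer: 1491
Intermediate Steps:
(8211 + g) - 23955 = (8211 + 17235) - 23955 = 25446 - 23955 = 1491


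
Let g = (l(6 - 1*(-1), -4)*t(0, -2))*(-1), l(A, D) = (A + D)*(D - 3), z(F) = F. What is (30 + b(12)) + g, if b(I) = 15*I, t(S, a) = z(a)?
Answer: 168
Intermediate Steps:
t(S, a) = a
l(A, D) = (-3 + D)*(A + D) (l(A, D) = (A + D)*(-3 + D) = (-3 + D)*(A + D))
g = -42 (g = (((-4)² - 3*(6 - 1*(-1)) - 3*(-4) + (6 - 1*(-1))*(-4))*(-2))*(-1) = ((16 - 3*(6 + 1) + 12 + (6 + 1)*(-4))*(-2))*(-1) = ((16 - 3*7 + 12 + 7*(-4))*(-2))*(-1) = ((16 - 21 + 12 - 28)*(-2))*(-1) = -21*(-2)*(-1) = 42*(-1) = -42)
(30 + b(12)) + g = (30 + 15*12) - 42 = (30 + 180) - 42 = 210 - 42 = 168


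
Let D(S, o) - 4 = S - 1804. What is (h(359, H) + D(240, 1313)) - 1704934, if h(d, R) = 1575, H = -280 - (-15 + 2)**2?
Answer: -1704919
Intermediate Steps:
D(S, o) = -1800 + S (D(S, o) = 4 + (S - 1804) = 4 + (-1804 + S) = -1800 + S)
H = -449 (H = -280 - 1*(-13)**2 = -280 - 1*169 = -280 - 169 = -449)
(h(359, H) + D(240, 1313)) - 1704934 = (1575 + (-1800 + 240)) - 1704934 = (1575 - 1560) - 1704934 = 15 - 1704934 = -1704919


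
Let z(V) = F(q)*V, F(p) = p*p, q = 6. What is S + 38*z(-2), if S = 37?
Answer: -2699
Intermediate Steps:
F(p) = p²
z(V) = 36*V (z(V) = 6²*V = 36*V)
S + 38*z(-2) = 37 + 38*(36*(-2)) = 37 + 38*(-72) = 37 - 2736 = -2699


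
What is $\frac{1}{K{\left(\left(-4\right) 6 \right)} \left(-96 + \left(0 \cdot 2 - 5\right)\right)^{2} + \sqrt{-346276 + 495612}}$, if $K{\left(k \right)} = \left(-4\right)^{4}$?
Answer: $\frac{326432}{852462786325} - \frac{\sqrt{37334}}{3409851145300} \approx 3.8287 \cdot 10^{-7}$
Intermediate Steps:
$K{\left(k \right)} = 256$
$\frac{1}{K{\left(\left(-4\right) 6 \right)} \left(-96 + \left(0 \cdot 2 - 5\right)\right)^{2} + \sqrt{-346276 + 495612}} = \frac{1}{256 \left(-96 + \left(0 \cdot 2 - 5\right)\right)^{2} + \sqrt{-346276 + 495612}} = \frac{1}{256 \left(-96 + \left(0 - 5\right)\right)^{2} + \sqrt{149336}} = \frac{1}{256 \left(-96 - 5\right)^{2} + 2 \sqrt{37334}} = \frac{1}{256 \left(-101\right)^{2} + 2 \sqrt{37334}} = \frac{1}{256 \cdot 10201 + 2 \sqrt{37334}} = \frac{1}{2611456 + 2 \sqrt{37334}}$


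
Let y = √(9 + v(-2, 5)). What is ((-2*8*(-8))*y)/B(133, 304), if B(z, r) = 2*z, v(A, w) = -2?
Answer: 64*√7/133 ≈ 1.2731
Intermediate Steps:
y = √7 (y = √(9 - 2) = √7 ≈ 2.6458)
((-2*8*(-8))*y)/B(133, 304) = ((-2*8*(-8))*√7)/((2*133)) = ((-16*(-8))*√7)/266 = (128*√7)*(1/266) = 64*√7/133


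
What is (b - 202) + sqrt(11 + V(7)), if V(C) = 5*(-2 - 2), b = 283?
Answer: 81 + 3*I ≈ 81.0 + 3.0*I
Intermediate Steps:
V(C) = -20 (V(C) = 5*(-4) = -20)
(b - 202) + sqrt(11 + V(7)) = (283 - 202) + sqrt(11 - 20) = 81 + sqrt(-9) = 81 + 3*I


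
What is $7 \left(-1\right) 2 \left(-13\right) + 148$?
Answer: $330$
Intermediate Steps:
$7 \left(-1\right) 2 \left(-13\right) + 148 = 7 \left(\left(-2\right) \left(-13\right)\right) + 148 = 7 \cdot 26 + 148 = 182 + 148 = 330$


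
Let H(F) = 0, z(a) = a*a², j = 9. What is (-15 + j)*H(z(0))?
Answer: 0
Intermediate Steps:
z(a) = a³
(-15 + j)*H(z(0)) = (-15 + 9)*0 = -6*0 = 0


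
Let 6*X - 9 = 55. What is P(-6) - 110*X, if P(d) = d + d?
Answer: -3556/3 ≈ -1185.3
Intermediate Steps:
X = 32/3 (X = 3/2 + (⅙)*55 = 3/2 + 55/6 = 32/3 ≈ 10.667)
P(d) = 2*d
P(-6) - 110*X = 2*(-6) - 110*32/3 = -12 - 3520/3 = -3556/3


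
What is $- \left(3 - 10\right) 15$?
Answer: $105$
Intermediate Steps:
$- \left(3 - 10\right) 15 = - \left(-7\right) 15 = \left(-1\right) \left(-105\right) = 105$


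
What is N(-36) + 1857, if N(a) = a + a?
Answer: 1785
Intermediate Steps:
N(a) = 2*a
N(-36) + 1857 = 2*(-36) + 1857 = -72 + 1857 = 1785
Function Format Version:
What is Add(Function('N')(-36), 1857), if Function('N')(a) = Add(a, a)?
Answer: 1785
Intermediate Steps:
Function('N')(a) = Mul(2, a)
Add(Function('N')(-36), 1857) = Add(Mul(2, -36), 1857) = Add(-72, 1857) = 1785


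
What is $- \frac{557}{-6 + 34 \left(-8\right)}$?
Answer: $\frac{557}{278} \approx 2.0036$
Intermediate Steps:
$- \frac{557}{-6 + 34 \left(-8\right)} = - \frac{557}{-6 - 272} = - \frac{557}{-278} = \left(-557\right) \left(- \frac{1}{278}\right) = \frac{557}{278}$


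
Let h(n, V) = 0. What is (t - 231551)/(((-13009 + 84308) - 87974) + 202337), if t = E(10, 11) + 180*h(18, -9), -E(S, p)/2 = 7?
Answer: -231565/185662 ≈ -1.2472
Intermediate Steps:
E(S, p) = -14 (E(S, p) = -2*7 = -14)
t = -14 (t = -14 + 180*0 = -14 + 0 = -14)
(t - 231551)/(((-13009 + 84308) - 87974) + 202337) = (-14 - 231551)/(((-13009 + 84308) - 87974) + 202337) = -231565/((71299 - 87974) + 202337) = -231565/(-16675 + 202337) = -231565/185662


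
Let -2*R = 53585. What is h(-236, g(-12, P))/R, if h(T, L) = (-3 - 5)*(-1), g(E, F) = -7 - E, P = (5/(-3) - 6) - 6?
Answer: -16/53585 ≈ -0.00029859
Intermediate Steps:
P = -41/3 (P = (5*(-⅓) - 6) - 6 = (-5/3 - 6) - 6 = -23/3 - 6 = -41/3 ≈ -13.667)
h(T, L) = 8 (h(T, L) = -8*(-1) = 8)
R = -53585/2 (R = -½*53585 = -53585/2 ≈ -26793.)
h(-236, g(-12, P))/R = 8/(-53585/2) = 8*(-2/53585) = -16/53585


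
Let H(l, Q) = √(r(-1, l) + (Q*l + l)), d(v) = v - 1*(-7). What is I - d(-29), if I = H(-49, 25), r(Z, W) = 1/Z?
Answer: 22 + 5*I*√51 ≈ 22.0 + 35.707*I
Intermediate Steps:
d(v) = 7 + v (d(v) = v + 7 = 7 + v)
H(l, Q) = √(-1 + l + Q*l) (H(l, Q) = √(1/(-1) + (Q*l + l)) = √(-1 + (l + Q*l)) = √(-1 + l + Q*l))
I = 5*I*√51 (I = √(-1 - 49 + 25*(-49)) = √(-1 - 49 - 1225) = √(-1275) = 5*I*√51 ≈ 35.707*I)
I - d(-29) = 5*I*√51 - (7 - 29) = 5*I*√51 - 1*(-22) = 5*I*√51 + 22 = 22 + 5*I*√51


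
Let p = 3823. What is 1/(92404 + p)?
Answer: 1/96227 ≈ 1.0392e-5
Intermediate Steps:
1/(92404 + p) = 1/(92404 + 3823) = 1/96227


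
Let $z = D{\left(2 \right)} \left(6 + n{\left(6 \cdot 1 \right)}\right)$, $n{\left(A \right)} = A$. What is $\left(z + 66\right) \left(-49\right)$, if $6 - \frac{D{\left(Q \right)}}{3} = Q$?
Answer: $-10290$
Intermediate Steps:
$D{\left(Q \right)} = 18 - 3 Q$
$z = 144$ ($z = \left(18 - 6\right) \left(6 + 6 \cdot 1\right) = \left(18 - 6\right) \left(6 + 6\right) = 12 \cdot 12 = 144$)
$\left(z + 66\right) \left(-49\right) = \left(144 + 66\right) \left(-49\right) = 210 \left(-49\right) = -10290$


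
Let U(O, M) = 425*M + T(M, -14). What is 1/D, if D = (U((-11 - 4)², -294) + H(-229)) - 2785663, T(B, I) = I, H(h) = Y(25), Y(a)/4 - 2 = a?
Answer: -1/2910519 ≈ -3.4358e-7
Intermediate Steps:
Y(a) = 8 + 4*a
H(h) = 108 (H(h) = 8 + 4*25 = 8 + 100 = 108)
U(O, M) = -14 + 425*M (U(O, M) = 425*M - 14 = -14 + 425*M)
D = -2910519 (D = ((-14 + 425*(-294)) + 108) - 2785663 = ((-14 - 124950) + 108) - 2785663 = (-124964 + 108) - 2785663 = -124856 - 2785663 = -2910519)
1/D = 1/(-2910519) = -1/2910519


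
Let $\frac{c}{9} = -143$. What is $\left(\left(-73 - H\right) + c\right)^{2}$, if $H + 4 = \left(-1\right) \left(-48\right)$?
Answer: $1971216$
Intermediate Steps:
$c = -1287$ ($c = 9 \left(-143\right) = -1287$)
$H = 44$ ($H = -4 - -48 = -4 + 48 = 44$)
$\left(\left(-73 - H\right) + c\right)^{2} = \left(\left(-73 - 44\right) - 1287\right)^{2} = \left(-117 - 1287\right)^{2} = \left(-1404\right)^{2} = 1971216$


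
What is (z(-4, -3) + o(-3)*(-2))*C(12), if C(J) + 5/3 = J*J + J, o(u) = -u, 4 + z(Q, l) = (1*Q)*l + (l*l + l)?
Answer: 3704/3 ≈ 1234.7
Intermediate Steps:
z(Q, l) = -4 + l + l**2 + Q*l (z(Q, l) = -4 + ((1*Q)*l + (l*l + l)) = -4 + (Q*l + (l**2 + l)) = -4 + (Q*l + (l + l**2)) = -4 + (l + l**2 + Q*l) = -4 + l + l**2 + Q*l)
C(J) = -5/3 + J + J**2 (C(J) = -5/3 + (J*J + J) = -5/3 + (J**2 + J) = -5/3 + (J + J**2) = -5/3 + J + J**2)
(z(-4, -3) + o(-3)*(-2))*C(12) = ((-4 - 3 + (-3)**2 - 4*(-3)) - 1*(-3)*(-2))*(-5/3 + 12 + 12**2) = ((-4 - 3 + 9 + 12) + 3*(-2))*(-5/3 + 12 + 144) = (14 - 6)*(463/3) = 8*(463/3) = 3704/3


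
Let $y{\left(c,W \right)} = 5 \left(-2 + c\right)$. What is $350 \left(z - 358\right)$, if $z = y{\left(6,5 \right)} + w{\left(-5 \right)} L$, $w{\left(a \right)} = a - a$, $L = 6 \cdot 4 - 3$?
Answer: $-118300$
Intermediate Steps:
$L = 21$ ($L = 24 - 3 = 21$)
$w{\left(a \right)} = 0$
$y{\left(c,W \right)} = -10 + 5 c$
$z = 20$ ($z = \left(-10 + 5 \cdot 6\right) + 0 \cdot 21 = \left(-10 + 30\right) + 0 = 20 + 0 = 20$)
$350 \left(z - 358\right) = 350 \left(20 - 358\right) = 350 \left(-338\right) = -118300$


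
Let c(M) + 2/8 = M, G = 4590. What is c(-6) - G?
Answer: -18385/4 ≈ -4596.3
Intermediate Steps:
c(M) = -¼ + M
c(-6) - G = (-¼ - 6) - 1*4590 = -25/4 - 4590 = -18385/4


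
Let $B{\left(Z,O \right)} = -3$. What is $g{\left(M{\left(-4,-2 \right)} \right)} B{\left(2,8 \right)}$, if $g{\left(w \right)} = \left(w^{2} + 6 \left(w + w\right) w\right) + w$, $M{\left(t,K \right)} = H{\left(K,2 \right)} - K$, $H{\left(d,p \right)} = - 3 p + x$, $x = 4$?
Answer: $0$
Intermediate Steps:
$H{\left(d,p \right)} = 4 - 3 p$ ($H{\left(d,p \right)} = - 3 p + 4 = 4 - 3 p$)
$M{\left(t,K \right)} = -2 - K$ ($M{\left(t,K \right)} = \left(4 - 6\right) - K = -2 - K$)
$g{\left(w \right)} = w + 13 w^{2}$ ($g{\left(w \right)} = \left(w^{2} + 6 \cdot 2 w w\right) + w = \left(w^{2} + 12 w w\right) + w = \left(w^{2} + 12 w^{2}\right) + w = 13 w^{2} + w = w + 13 w^{2}$)
$g{\left(M{\left(-4,-2 \right)} \right)} B{\left(2,8 \right)} = \left(-2 - -2\right) \left(1 + 13 \left(-2 - -2\right)\right) \left(-3\right) = \left(-2 + 2\right) \left(1 + 13 \left(-2 + 2\right)\right) \left(-3\right) = 0 \left(1 + 13 \cdot 0\right) \left(-3\right) = 0 \left(1 + 0\right) \left(-3\right) = 0 \cdot 1 \left(-3\right) = 0 \left(-3\right) = 0$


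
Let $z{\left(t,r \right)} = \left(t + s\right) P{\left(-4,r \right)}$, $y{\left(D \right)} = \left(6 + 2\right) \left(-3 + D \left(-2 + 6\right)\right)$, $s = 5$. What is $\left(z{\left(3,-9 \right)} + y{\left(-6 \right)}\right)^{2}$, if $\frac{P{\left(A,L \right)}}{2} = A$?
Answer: $78400$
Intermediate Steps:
$P{\left(A,L \right)} = 2 A$
$y{\left(D \right)} = -24 + 32 D$ ($y{\left(D \right)} = 8 \left(-3 + D 4\right) = 8 \left(-3 + 4 D\right) = -24 + 32 D$)
$z{\left(t,r \right)} = -40 - 8 t$ ($z{\left(t,r \right)} = \left(t + 5\right) 2 \left(-4\right) = \left(5 + t\right) \left(-8\right) = -40 - 8 t$)
$\left(z{\left(3,-9 \right)} + y{\left(-6 \right)}\right)^{2} = \left(\left(-40 - 24\right) + \left(-24 + 32 \left(-6\right)\right)\right)^{2} = \left(\left(-40 - 24\right) - 216\right)^{2} = \left(-64 - 216\right)^{2} = \left(-280\right)^{2} = 78400$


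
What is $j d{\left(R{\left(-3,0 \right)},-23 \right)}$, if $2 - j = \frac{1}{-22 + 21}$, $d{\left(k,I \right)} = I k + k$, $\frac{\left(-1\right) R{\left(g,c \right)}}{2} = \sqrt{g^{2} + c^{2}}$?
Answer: $396$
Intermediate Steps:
$R{\left(g,c \right)} = - 2 \sqrt{c^{2} + g^{2}}$ ($R{\left(g,c \right)} = - 2 \sqrt{g^{2} + c^{2}} = - 2 \sqrt{c^{2} + g^{2}}$)
$d{\left(k,I \right)} = k + I k$
$j = 3$ ($j = 2 - \frac{1}{-22 + 21} = 2 - \frac{1}{-1} = 2 - -1 = 2 + 1 = 3$)
$j d{\left(R{\left(-3,0 \right)},-23 \right)} = 3 - 2 \sqrt{0^{2} + \left(-3\right)^{2}} \left(1 - 23\right) = 3 - 2 \sqrt{0 + 9} \left(-22\right) = 3 - 2 \sqrt{9} \left(-22\right) = 3 \left(-2\right) 3 \left(-22\right) = 3 \left(\left(-6\right) \left(-22\right)\right) = 3 \cdot 132 = 396$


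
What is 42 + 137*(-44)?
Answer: -5986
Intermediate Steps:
42 + 137*(-44) = 42 - 6028 = -5986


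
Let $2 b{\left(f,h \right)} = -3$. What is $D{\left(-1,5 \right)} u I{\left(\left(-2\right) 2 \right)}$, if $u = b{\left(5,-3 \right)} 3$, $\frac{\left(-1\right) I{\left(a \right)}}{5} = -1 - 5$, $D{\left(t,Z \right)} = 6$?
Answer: $-810$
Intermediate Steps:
$I{\left(a \right)} = 30$ ($I{\left(a \right)} = - 5 \left(-1 - 5\right) = \left(-5\right) \left(-6\right) = 30$)
$b{\left(f,h \right)} = - \frac{3}{2}$ ($b{\left(f,h \right)} = \frac{1}{2} \left(-3\right) = - \frac{3}{2}$)
$u = - \frac{9}{2}$ ($u = \left(- \frac{3}{2}\right) 3 = - \frac{9}{2} \approx -4.5$)
$D{\left(-1,5 \right)} u I{\left(\left(-2\right) 2 \right)} = 6 \left(- \frac{9}{2}\right) 30 = \left(-27\right) 30 = -810$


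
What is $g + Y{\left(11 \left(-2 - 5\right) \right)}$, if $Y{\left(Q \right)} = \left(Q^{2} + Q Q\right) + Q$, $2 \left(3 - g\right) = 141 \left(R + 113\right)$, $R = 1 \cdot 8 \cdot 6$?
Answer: $\frac{867}{2} \approx 433.5$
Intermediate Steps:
$R = 48$ ($R = 8 \cdot 6 = 48$)
$g = - \frac{22695}{2}$ ($g = 3 - \frac{141 \left(48 + 113\right)}{2} = 3 - \frac{141 \cdot 161}{2} = 3 - \frac{22701}{2} = - \frac{22695}{2} \approx -11348.0$)
$Y{\left(Q \right)} = Q + 2 Q^{2}$ ($Y{\left(Q \right)} = \left(Q^{2} + Q^{2}\right) + Q = 2 Q^{2} + Q = Q + 2 Q^{2}$)
$g + Y{\left(11 \left(-2 - 5\right) \right)} = - \frac{22695}{2} + 11 \left(-2 - 5\right) \left(1 + 2 \cdot 11 \left(-2 - 5\right)\right) = - \frac{22695}{2} + 11 \left(-7\right) \left(1 + 2 \cdot 11 \left(-7\right)\right) = - \frac{22695}{2} - 77 \left(1 + 2 \left(-77\right)\right) = - \frac{22695}{2} - 77 \left(1 - 154\right) = - \frac{22695}{2} - -11781 = - \frac{22695}{2} + 11781 = \frac{867}{2}$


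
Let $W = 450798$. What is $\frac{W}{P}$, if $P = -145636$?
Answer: $- \frac{225399}{72818} \approx -3.0954$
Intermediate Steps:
$\frac{W}{P} = \frac{450798}{-145636} = 450798 \left(- \frac{1}{145636}\right) = - \frac{225399}{72818}$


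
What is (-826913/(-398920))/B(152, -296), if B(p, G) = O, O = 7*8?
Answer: 826913/22339520 ≈ 0.037016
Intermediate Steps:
O = 56
B(p, G) = 56
(-826913/(-398920))/B(152, -296) = -826913/(-398920)/56 = -826913*(-1/398920)*(1/56) = (826913/398920)*(1/56) = 826913/22339520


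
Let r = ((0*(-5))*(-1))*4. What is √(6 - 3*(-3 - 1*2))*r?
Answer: 0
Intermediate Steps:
r = 0 (r = (0*(-1))*4 = 0*4 = 0)
√(6 - 3*(-3 - 1*2))*r = √(6 - 3*(-3 - 1*2))*0 = √(6 - 3*(-3 - 2))*0 = √(6 - 3*(-5))*0 = √(6 + 15)*0 = √21*0 = 0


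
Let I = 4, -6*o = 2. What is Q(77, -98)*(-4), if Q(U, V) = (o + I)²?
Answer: -484/9 ≈ -53.778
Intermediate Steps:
o = -⅓ (o = -⅙*2 = -⅓ ≈ -0.33333)
Q(U, V) = 121/9 (Q(U, V) = (-⅓ + 4)² = (11/3)² = 121/9)
Q(77, -98)*(-4) = (121/9)*(-4) = -484/9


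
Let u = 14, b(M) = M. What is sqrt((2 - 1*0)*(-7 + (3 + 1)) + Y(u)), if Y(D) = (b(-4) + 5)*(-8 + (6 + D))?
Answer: sqrt(6) ≈ 2.4495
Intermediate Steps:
Y(D) = -2 + D (Y(D) = (-4 + 5)*(-8 + (6 + D)) = 1*(-2 + D) = -2 + D)
sqrt((2 - 1*0)*(-7 + (3 + 1)) + Y(u)) = sqrt((2 - 1*0)*(-7 + (3 + 1)) + (-2 + 14)) = sqrt((2 + 0)*(-7 + 4) + 12) = sqrt(2*(-3) + 12) = sqrt(-6 + 12) = sqrt(6)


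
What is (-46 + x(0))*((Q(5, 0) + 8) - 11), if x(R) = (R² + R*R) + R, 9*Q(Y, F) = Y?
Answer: 1012/9 ≈ 112.44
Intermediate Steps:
Q(Y, F) = Y/9
x(R) = R + 2*R² (x(R) = (R² + R²) + R = 2*R² + R = R + 2*R²)
(-46 + x(0))*((Q(5, 0) + 8) - 11) = (-46 + 0*(1 + 2*0))*(((⅑)*5 + 8) - 11) = (-46 + 0*(1 + 0))*((5/9 + 8) - 11) = (-46 + 0*1)*(77/9 - 11) = (-46 + 0)*(-22/9) = -46*(-22/9) = 1012/9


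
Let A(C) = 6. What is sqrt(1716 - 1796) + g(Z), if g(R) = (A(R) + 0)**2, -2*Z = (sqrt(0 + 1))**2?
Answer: 36 + 4*I*sqrt(5) ≈ 36.0 + 8.9443*I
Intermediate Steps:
Z = -1/2 (Z = -(sqrt(0 + 1))**2/2 = -(sqrt(1))**2/2 = -1/2*1**2 = -1/2*1 = -1/2 ≈ -0.50000)
g(R) = 36 (g(R) = (6 + 0)**2 = 6**2 = 36)
sqrt(1716 - 1796) + g(Z) = sqrt(1716 - 1796) + 36 = sqrt(-80) + 36 = 4*I*sqrt(5) + 36 = 36 + 4*I*sqrt(5)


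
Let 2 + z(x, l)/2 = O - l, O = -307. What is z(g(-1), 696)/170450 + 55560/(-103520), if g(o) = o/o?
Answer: -24195693/44112460 ≈ -0.54850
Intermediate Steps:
g(o) = 1
z(x, l) = -618 - 2*l (z(x, l) = -4 + 2*(-307 - l) = -4 + (-614 - 2*l) = -618 - 2*l)
z(g(-1), 696)/170450 + 55560/(-103520) = (-618 - 2*696)/170450 + 55560/(-103520) = (-618 - 1392)*(1/170450) + 55560*(-1/103520) = -2010*1/170450 - 1389/2588 = -201/17045 - 1389/2588 = -24195693/44112460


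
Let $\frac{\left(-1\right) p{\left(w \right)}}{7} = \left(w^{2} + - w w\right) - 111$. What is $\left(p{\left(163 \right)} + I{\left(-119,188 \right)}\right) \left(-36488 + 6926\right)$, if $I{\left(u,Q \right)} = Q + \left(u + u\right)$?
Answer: $-21491574$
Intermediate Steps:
$I{\left(u,Q \right)} = Q + 2 u$
$p{\left(w \right)} = 777$ ($p{\left(w \right)} = - 7 \left(\left(w^{2} + - w w\right) - 111\right) = - 7 \left(\left(w^{2} - w^{2}\right) - 111\right) = - 7 \left(0 - 111\right) = \left(-7\right) \left(-111\right) = 777$)
$\left(p{\left(163 \right)} + I{\left(-119,188 \right)}\right) \left(-36488 + 6926\right) = \left(777 + \left(188 + 2 \left(-119\right)\right)\right) \left(-36488 + 6926\right) = \left(777 + \left(188 - 238\right)\right) \left(-29562\right) = \left(777 - 50\right) \left(-29562\right) = 727 \left(-29562\right) = -21491574$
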